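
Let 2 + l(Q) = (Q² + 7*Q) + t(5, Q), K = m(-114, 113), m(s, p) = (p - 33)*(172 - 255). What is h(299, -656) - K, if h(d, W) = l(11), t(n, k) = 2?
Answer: 6838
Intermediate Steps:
m(s, p) = 2739 - 83*p (m(s, p) = (-33 + p)*(-83) = 2739 - 83*p)
K = -6640 (K = 2739 - 83*113 = 2739 - 9379 = -6640)
l(Q) = Q² + 7*Q (l(Q) = -2 + ((Q² + 7*Q) + 2) = -2 + (2 + Q² + 7*Q) = Q² + 7*Q)
h(d, W) = 198 (h(d, W) = 11*(7 + 11) = 11*18 = 198)
h(299, -656) - K = 198 - 1*(-6640) = 198 + 6640 = 6838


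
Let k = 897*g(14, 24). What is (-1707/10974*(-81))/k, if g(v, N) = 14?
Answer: 15363/15312388 ≈ 0.0010033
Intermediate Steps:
k = 12558 (k = 897*14 = 12558)
(-1707/10974*(-81))/k = (-1707/10974*(-81))/12558 = (-1707*1/10974*(-81))*(1/12558) = -569/3658*(-81)*(1/12558) = (46089/3658)*(1/12558) = 15363/15312388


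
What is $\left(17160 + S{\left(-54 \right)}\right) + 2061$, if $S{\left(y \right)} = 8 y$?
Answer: $18789$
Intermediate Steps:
$\left(17160 + S{\left(-54 \right)}\right) + 2061 = \left(17160 + 8 \left(-54\right)\right) + 2061 = \left(17160 - 432\right) + 2061 = 16728 + 2061 = 18789$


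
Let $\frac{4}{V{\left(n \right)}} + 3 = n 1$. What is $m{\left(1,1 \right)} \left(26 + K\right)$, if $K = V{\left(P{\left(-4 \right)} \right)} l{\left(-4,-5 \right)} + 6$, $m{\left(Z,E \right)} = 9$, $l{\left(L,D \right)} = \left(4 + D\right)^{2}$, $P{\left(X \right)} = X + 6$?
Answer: $252$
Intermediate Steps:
$P{\left(X \right)} = 6 + X$
$V{\left(n \right)} = \frac{4}{-3 + n}$ ($V{\left(n \right)} = \frac{4}{-3 + n 1} = \frac{4}{-3 + n}$)
$K = 2$ ($K = \frac{4}{-3 + \left(6 - 4\right)} \left(4 - 5\right)^{2} + 6 = \frac{4}{-3 + 2} \left(-1\right)^{2} + 6 = \frac{4}{-1} \cdot 1 + 6 = 4 \left(-1\right) 1 + 6 = \left(-4\right) 1 + 6 = -4 + 6 = 2$)
$m{\left(1,1 \right)} \left(26 + K\right) = 9 \left(26 + 2\right) = 9 \cdot 28 = 252$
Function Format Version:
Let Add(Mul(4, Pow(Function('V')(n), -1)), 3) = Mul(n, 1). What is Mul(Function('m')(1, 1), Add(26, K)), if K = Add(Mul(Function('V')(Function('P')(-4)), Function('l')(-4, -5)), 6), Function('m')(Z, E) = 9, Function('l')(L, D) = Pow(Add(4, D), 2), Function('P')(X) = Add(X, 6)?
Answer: 252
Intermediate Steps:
Function('P')(X) = Add(6, X)
Function('V')(n) = Mul(4, Pow(Add(-3, n), -1)) (Function('V')(n) = Mul(4, Pow(Add(-3, Mul(n, 1)), -1)) = Mul(4, Pow(Add(-3, n), -1)))
K = 2 (K = Add(Mul(Mul(4, Pow(Add(-3, Add(6, -4)), -1)), Pow(Add(4, -5), 2)), 6) = Add(Mul(Mul(4, Pow(Add(-3, 2), -1)), Pow(-1, 2)), 6) = Add(Mul(Mul(4, Pow(-1, -1)), 1), 6) = Add(Mul(Mul(4, -1), 1), 6) = Add(Mul(-4, 1), 6) = Add(-4, 6) = 2)
Mul(Function('m')(1, 1), Add(26, K)) = Mul(9, Add(26, 2)) = Mul(9, 28) = 252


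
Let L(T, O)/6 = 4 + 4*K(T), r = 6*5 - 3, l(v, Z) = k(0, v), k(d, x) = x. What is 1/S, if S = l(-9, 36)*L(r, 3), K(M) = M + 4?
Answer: -1/6912 ≈ -0.00014468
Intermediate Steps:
l(v, Z) = v
K(M) = 4 + M
r = 27 (r = 30 - 3 = 27)
L(T, O) = 120 + 24*T (L(T, O) = 6*(4 + 4*(4 + T)) = 6*(4 + (16 + 4*T)) = 6*(20 + 4*T) = 120 + 24*T)
S = -6912 (S = -9*(120 + 24*27) = -9*(120 + 648) = -9*768 = -6912)
1/S = 1/(-6912) = -1/6912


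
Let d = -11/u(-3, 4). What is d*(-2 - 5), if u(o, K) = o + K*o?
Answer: -77/15 ≈ -5.1333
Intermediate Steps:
d = 11/15 (d = -11*(-1/(3*(1 + 4))) = -11/((-3*5)) = -11/(-15) = -11*(-1/15) = 11/15 ≈ 0.73333)
d*(-2 - 5) = 11*(-2 - 5)/15 = (11/15)*(-7) = -77/15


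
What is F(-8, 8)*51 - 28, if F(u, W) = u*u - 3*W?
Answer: 2012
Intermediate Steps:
F(u, W) = u² - 3*W
F(-8, 8)*51 - 28 = ((-8)² - 3*8)*51 - 28 = (64 - 24)*51 - 28 = 40*51 - 28 = 2040 - 28 = 2012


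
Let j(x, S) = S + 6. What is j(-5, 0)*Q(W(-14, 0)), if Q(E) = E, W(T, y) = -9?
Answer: -54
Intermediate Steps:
j(x, S) = 6 + S
j(-5, 0)*Q(W(-14, 0)) = (6 + 0)*(-9) = 6*(-9) = -54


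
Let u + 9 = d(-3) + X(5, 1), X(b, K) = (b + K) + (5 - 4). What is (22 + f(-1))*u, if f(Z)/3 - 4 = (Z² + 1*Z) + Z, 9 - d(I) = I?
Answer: 310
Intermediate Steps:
X(b, K) = 1 + K + b (X(b, K) = (K + b) + 1 = 1 + K + b)
d(I) = 9 - I
u = 10 (u = -9 + ((9 - 1*(-3)) + (1 + 1 + 5)) = -9 + ((9 + 3) + 7) = -9 + (12 + 7) = -9 + 19 = 10)
f(Z) = 12 + 3*Z² + 6*Z (f(Z) = 12 + 3*((Z² + 1*Z) + Z) = 12 + 3*((Z² + Z) + Z) = 12 + 3*((Z + Z²) + Z) = 12 + 3*(Z² + 2*Z) = 12 + (3*Z² + 6*Z) = 12 + 3*Z² + 6*Z)
(22 + f(-1))*u = (22 + (12 + 3*(-1)² + 6*(-1)))*10 = (22 + (12 + 3*1 - 6))*10 = (22 + (12 + 3 - 6))*10 = (22 + 9)*10 = 31*10 = 310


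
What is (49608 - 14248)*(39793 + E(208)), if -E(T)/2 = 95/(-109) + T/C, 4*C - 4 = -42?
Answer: 2917398051360/2071 ≈ 1.4087e+9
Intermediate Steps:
C = -19/2 (C = 1 + (¼)*(-42) = 1 - 21/2 = -19/2 ≈ -9.5000)
E(T) = 190/109 + 4*T/19 (E(T) = -2*(95/(-109) + T/(-19/2)) = -2*(95*(-1/109) + T*(-2/19)) = -2*(-95/109 - 2*T/19) = 190/109 + 4*T/19)
(49608 - 14248)*(39793 + E(208)) = (49608 - 14248)*(39793 + (190/109 + (4/19)*208)) = 35360*(39793 + (190/109 + 832/19)) = 35360*(39793 + 94298/2071) = 35360*(82505601/2071) = 2917398051360/2071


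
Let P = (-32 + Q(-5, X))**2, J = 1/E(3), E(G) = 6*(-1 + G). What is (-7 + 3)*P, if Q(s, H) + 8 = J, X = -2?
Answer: -229441/36 ≈ -6373.4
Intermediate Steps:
E(G) = -6 + 6*G
J = 1/12 (J = 1/(-6 + 6*3) = 1/(-6 + 18) = 1/12 ≈ 0.083333)
Q(s, H) = -95/12 (Q(s, H) = -8 + 1/12 = -95/12)
P = 229441/144 (P = (-32 - 95/12)**2 = (-479/12)**2 = 229441/144 ≈ 1593.3)
(-7 + 3)*P = (-7 + 3)*(229441/144) = -4*229441/144 = -229441/36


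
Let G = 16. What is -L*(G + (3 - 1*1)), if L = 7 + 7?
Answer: -252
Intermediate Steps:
L = 14
-L*(G + (3 - 1*1)) = -14*(16 + (3 - 1*1)) = -14*(16 + (3 - 1)) = -14*(16 + 2) = -14*18 = -1*252 = -252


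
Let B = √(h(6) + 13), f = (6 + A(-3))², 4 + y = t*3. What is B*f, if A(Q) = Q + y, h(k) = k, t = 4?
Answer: 121*√19 ≈ 527.43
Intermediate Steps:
y = 8 (y = -4 + 4*3 = -4 + 12 = 8)
A(Q) = 8 + Q (A(Q) = Q + 8 = 8 + Q)
f = 121 (f = (6 + (8 - 3))² = (6 + 5)² = 11² = 121)
B = √19 (B = √(6 + 13) = √19 ≈ 4.3589)
B*f = √19*121 = 121*√19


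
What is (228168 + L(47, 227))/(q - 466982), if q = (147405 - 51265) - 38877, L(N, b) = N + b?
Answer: -228442/409719 ≈ -0.55756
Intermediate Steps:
q = 57263 (q = 96140 - 38877 = 57263)
(228168 + L(47, 227))/(q - 466982) = (228168 + (47 + 227))/(57263 - 466982) = (228168 + 274)/(-409719) = 228442*(-1/409719) = -228442/409719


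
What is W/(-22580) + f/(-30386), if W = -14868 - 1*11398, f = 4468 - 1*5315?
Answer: 102155492/85764485 ≈ 1.1911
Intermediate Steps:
f = -847 (f = 4468 - 5315 = -847)
W = -26266 (W = -14868 - 11398 = -26266)
W/(-22580) + f/(-30386) = -26266/(-22580) - 847/(-30386) = -26266*(-1/22580) - 847*(-1/30386) = 13133/11290 + 847/30386 = 102155492/85764485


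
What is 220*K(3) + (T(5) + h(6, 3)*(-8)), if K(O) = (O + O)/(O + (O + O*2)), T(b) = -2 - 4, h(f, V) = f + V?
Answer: 32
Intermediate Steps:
h(f, V) = V + f
T(b) = -6
K(O) = ½ (K(O) = (2*O)/(O + (O + 2*O)) = (2*O)/(O + 3*O) = (2*O)/((4*O)) = (2*O)*(1/(4*O)) = ½)
220*K(3) + (T(5) + h(6, 3)*(-8)) = 220*(½) + (-6 + (3 + 6)*(-8)) = 110 + (-6 + 9*(-8)) = 110 + (-6 - 72) = 110 - 78 = 32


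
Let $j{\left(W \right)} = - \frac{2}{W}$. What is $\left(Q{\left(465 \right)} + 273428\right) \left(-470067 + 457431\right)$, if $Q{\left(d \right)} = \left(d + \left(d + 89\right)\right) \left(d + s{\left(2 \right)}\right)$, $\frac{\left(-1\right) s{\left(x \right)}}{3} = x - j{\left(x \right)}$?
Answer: $-9326530512$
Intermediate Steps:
$s{\left(x \right)} = - \frac{6}{x} - 3 x$ ($s{\left(x \right)} = - 3 \left(x - - \frac{2}{x}\right) = - 3 \left(x + \frac{2}{x}\right) = - \frac{6}{x} - 3 x$)
$Q{\left(d \right)} = \left(-9 + d\right) \left(89 + 2 d\right)$ ($Q{\left(d \right)} = \left(d + \left(d + 89\right)\right) \left(d - \left(6 + \frac{6}{2}\right)\right) = \left(d + \left(89 + d\right)\right) \left(d - 9\right) = \left(89 + 2 d\right) \left(d - 9\right) = \left(89 + 2 d\right) \left(-9 + d\right) = \left(-9 + d\right) \left(89 + 2 d\right)$)
$\left(Q{\left(465 \right)} + 273428\right) \left(-470067 + 457431\right) = \left(\left(-801 + 2 \cdot 465^{2} + 71 \cdot 465\right) + 273428\right) \left(-470067 + 457431\right) = \left(\left(-801 + 2 \cdot 216225 + 33015\right) + 273428\right) \left(-12636\right) = \left(\left(-801 + 432450 + 33015\right) + 273428\right) \left(-12636\right) = \left(464664 + 273428\right) \left(-12636\right) = 738092 \left(-12636\right) = -9326530512$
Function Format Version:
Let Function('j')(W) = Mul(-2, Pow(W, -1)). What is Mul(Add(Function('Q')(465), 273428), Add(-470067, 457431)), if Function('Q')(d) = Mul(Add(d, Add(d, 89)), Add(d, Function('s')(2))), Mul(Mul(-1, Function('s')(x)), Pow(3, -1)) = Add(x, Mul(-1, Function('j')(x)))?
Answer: -9326530512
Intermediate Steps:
Function('s')(x) = Add(Mul(-6, Pow(x, -1)), Mul(-3, x)) (Function('s')(x) = Mul(-3, Add(x, Mul(-1, Mul(-2, Pow(x, -1))))) = Mul(-3, Add(x, Mul(2, Pow(x, -1)))) = Add(Mul(-6, Pow(x, -1)), Mul(-3, x)))
Function('Q')(d) = Mul(Add(-9, d), Add(89, Mul(2, d))) (Function('Q')(d) = Mul(Add(d, Add(d, 89)), Add(d, Add(Mul(-6, Pow(2, -1)), Mul(-3, 2)))) = Mul(Add(d, Add(89, d)), Add(d, Add(Mul(-6, Rational(1, 2)), -6))) = Mul(Add(89, Mul(2, d)), Add(d, Add(-3, -6))) = Mul(Add(89, Mul(2, d)), Add(d, -9)) = Mul(Add(89, Mul(2, d)), Add(-9, d)) = Mul(Add(-9, d), Add(89, Mul(2, d))))
Mul(Add(Function('Q')(465), 273428), Add(-470067, 457431)) = Mul(Add(Add(-801, Mul(2, Pow(465, 2)), Mul(71, 465)), 273428), Add(-470067, 457431)) = Mul(Add(Add(-801, Mul(2, 216225), 33015), 273428), -12636) = Mul(Add(Add(-801, 432450, 33015), 273428), -12636) = Mul(Add(464664, 273428), -12636) = Mul(738092, -12636) = -9326530512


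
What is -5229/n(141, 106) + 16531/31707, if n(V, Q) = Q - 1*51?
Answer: -608438/6435 ≈ -94.551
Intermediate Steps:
n(V, Q) = -51 + Q (n(V, Q) = Q - 51 = -51 + Q)
-5229/n(141, 106) + 16531/31707 = -5229/(-51 + 106) + 16531/31707 = -5229/55 + 16531*(1/31707) = -5229*1/55 + 61/117 = -5229/55 + 61/117 = -608438/6435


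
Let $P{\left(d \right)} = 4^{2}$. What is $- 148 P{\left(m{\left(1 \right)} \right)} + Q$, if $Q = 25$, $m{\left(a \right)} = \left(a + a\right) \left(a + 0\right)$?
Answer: $-2343$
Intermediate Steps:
$m{\left(a \right)} = 2 a^{2}$ ($m{\left(a \right)} = 2 a a = 2 a^{2}$)
$P{\left(d \right)} = 16$
$- 148 P{\left(m{\left(1 \right)} \right)} + Q = \left(-148\right) 16 + 25 = -2368 + 25 = -2343$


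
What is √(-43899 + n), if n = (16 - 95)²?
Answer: I*√37658 ≈ 194.06*I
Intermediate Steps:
n = 6241 (n = (-79)² = 6241)
√(-43899 + n) = √(-43899 + 6241) = √(-37658) = I*√37658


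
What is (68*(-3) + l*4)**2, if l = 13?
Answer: 23104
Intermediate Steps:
(68*(-3) + l*4)**2 = (68*(-3) + 13*4)**2 = (-204 + 52)**2 = (-152)**2 = 23104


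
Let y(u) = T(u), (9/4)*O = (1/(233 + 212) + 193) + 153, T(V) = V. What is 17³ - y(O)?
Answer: 19060681/4005 ≈ 4759.2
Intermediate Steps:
O = 615884/4005 (O = 4*((1/(233 + 212) + 193) + 153)/9 = 4*((1/445 + 193) + 153)/9 = 4*(85886/445 + 153)/9 = (4/9)*(153971/445) = 615884/4005 ≈ 153.78)
y(u) = u
17³ - y(O) = 17³ - 1*615884/4005 = 4913 - 615884/4005 = 19060681/4005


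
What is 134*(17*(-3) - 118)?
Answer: -22646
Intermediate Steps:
134*(17*(-3) - 118) = 134*(-51 - 118) = 134*(-169) = -22646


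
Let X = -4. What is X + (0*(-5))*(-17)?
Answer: -4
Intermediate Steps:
X + (0*(-5))*(-17) = -4 + (0*(-5))*(-17) = -4 + 0*(-17) = -4 + 0 = -4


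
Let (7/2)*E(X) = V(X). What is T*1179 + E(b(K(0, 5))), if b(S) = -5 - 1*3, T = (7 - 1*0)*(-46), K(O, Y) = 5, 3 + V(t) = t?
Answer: -2657488/7 ≈ -3.7964e+5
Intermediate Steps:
V(t) = -3 + t
T = -322 (T = (7 + 0)*(-46) = 7*(-46) = -322)
b(S) = -8 (b(S) = -5 - 3 = -8)
E(X) = -6/7 + 2*X/7 (E(X) = 2*(-3 + X)/7 = -6/7 + 2*X/7)
T*1179 + E(b(K(0, 5))) = -322*1179 + (-6/7 + (2/7)*(-8)) = -379638 + (-6/7 - 16/7) = -379638 - 22/7 = -2657488/7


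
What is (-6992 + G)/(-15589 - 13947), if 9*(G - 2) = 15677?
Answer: 47233/265824 ≈ 0.17769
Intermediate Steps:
G = 15695/9 (G = 2 + (⅑)*15677 = 2 + 15677/9 = 15695/9 ≈ 1743.9)
(-6992 + G)/(-15589 - 13947) = (-6992 + 15695/9)/(-15589 - 13947) = -47233/9/(-29536) = -47233/9*(-1/29536) = 47233/265824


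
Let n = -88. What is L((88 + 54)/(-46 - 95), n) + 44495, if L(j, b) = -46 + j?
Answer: 6267167/141 ≈ 44448.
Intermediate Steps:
L((88 + 54)/(-46 - 95), n) + 44495 = (-46 + (88 + 54)/(-46 - 95)) + 44495 = (-46 + 142/(-141)) + 44495 = (-46 + 142*(-1/141)) + 44495 = (-46 - 142/141) + 44495 = -6628/141 + 44495 = 6267167/141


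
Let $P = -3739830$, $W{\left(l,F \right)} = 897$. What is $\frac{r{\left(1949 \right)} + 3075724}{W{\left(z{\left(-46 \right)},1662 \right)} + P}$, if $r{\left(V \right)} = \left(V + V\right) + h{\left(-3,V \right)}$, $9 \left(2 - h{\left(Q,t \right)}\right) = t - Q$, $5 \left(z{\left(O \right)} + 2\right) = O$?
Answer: $- \frac{27714664}{33650397} \approx -0.82361$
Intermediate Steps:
$z{\left(O \right)} = -2 + \frac{O}{5}$
$h{\left(Q,t \right)} = 2 - \frac{t}{9} + \frac{Q}{9}$ ($h{\left(Q,t \right)} = 2 - \frac{t - Q}{9} = 2 + \left(- \frac{t}{9} + \frac{Q}{9}\right) = 2 - \frac{t}{9} + \frac{Q}{9}$)
$r{\left(V \right)} = \frac{5}{3} + \frac{17 V}{9}$ ($r{\left(V \right)} = \left(V + V\right) + \left(2 - \frac{V}{9} + \frac{1}{9} \left(-3\right)\right) = 2 V - \left(- \frac{5}{3} + \frac{V}{9}\right) = \frac{5}{3} + \frac{17 V}{9}$)
$\frac{r{\left(1949 \right)} + 3075724}{W{\left(z{\left(-46 \right)},1662 \right)} + P} = \frac{\left(\frac{5}{3} + \frac{17}{9} \cdot 1949\right) + 3075724}{897 - 3739830} = \frac{\left(\frac{5}{3} + \frac{33133}{9}\right) + 3075724}{-3738933} = \left(\frac{33148}{9} + 3075724\right) \left(- \frac{1}{3738933}\right) = \frac{27714664}{9} \left(- \frac{1}{3738933}\right) = - \frac{27714664}{33650397}$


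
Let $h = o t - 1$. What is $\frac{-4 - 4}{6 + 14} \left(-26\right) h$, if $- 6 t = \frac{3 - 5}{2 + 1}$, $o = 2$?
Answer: $- \frac{364}{45} \approx -8.0889$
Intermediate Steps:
$t = \frac{1}{9}$ ($t = - \frac{\left(3 - 5\right) \frac{1}{2 + 1}}{6} = - \frac{\left(-2\right) \frac{1}{3}}{6} = \left(- \frac{1}{6}\right) \left(- \frac{2}{3}\right) = \frac{1}{9} \approx 0.11111$)
$h = - \frac{7}{9}$ ($h = 2 \cdot \frac{1}{9} - 1 = \frac{2}{9} - 1 = - \frac{7}{9} \approx -0.77778$)
$\frac{-4 - 4}{6 + 14} \left(-26\right) h = \frac{-4 - 4}{6 + 14} \left(-26\right) \left(- \frac{7}{9}\right) = - \frac{8}{20} \left(-26\right) \left(- \frac{7}{9}\right) = \left(-8\right) \frac{1}{20} \left(-26\right) \left(- \frac{7}{9}\right) = \left(- \frac{2}{5}\right) \left(-26\right) \left(- \frac{7}{9}\right) = \frac{52}{5} \left(- \frac{7}{9}\right) = - \frac{364}{45}$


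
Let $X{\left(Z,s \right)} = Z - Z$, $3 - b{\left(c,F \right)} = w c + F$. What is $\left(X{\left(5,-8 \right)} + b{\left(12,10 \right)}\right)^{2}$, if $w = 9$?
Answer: $13225$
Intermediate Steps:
$b{\left(c,F \right)} = 3 - F - 9 c$ ($b{\left(c,F \right)} = 3 - \left(9 c + F\right) = 3 - \left(F + 9 c\right) = 3 - F - 9 c$)
$X{\left(Z,s \right)} = 0$
$\left(X{\left(5,-8 \right)} + b{\left(12,10 \right)}\right)^{2} = \left(0 - 115\right)^{2} = \left(-115\right)^{2} = 13225$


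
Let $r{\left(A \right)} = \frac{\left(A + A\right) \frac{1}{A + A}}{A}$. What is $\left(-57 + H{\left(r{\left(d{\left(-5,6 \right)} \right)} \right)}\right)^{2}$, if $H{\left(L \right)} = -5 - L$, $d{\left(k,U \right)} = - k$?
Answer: $\frac{96721}{25} \approx 3868.8$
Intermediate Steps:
$r{\left(A \right)} = \frac{1}{A}$ ($r{\left(A \right)} = \frac{2 A \frac{1}{2 A}}{A} = 1 \frac{1}{A} = \frac{1}{A}$)
$\left(-57 + H{\left(r{\left(d{\left(-5,6 \right)} \right)} \right)}\right)^{2} = \left(-57 - \left(5 + \frac{1}{\left(-1\right) \left(-5\right)}\right)\right)^{2} = \left(-57 - \frac{26}{5}\right)^{2} = \left(- \frac{311}{5}\right)^{2} = \frac{96721}{25}$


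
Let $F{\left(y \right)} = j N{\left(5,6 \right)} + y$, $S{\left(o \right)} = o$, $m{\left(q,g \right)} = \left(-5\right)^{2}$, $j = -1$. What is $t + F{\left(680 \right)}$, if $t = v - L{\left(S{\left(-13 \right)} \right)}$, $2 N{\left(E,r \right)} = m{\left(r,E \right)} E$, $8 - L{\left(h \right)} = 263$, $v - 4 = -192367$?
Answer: $- \frac{382981}{2} \approx -1.9149 \cdot 10^{5}$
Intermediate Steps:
$m{\left(q,g \right)} = 25$
$v = -192363$ ($v = 4 - 192367 = -192363$)
$L{\left(h \right)} = -255$ ($L{\left(h \right)} = 8 - 263 = -255$)
$N{\left(E,r \right)} = \frac{25 E}{2}$
$t = -192108$ ($t = -192363 - -255 = -192363 + 255 = -192108$)
$F{\left(y \right)} = - \frac{125}{2} + y$ ($F{\left(y \right)} = - \frac{25 \cdot 5}{2} + y = \left(-1\right) \frac{125}{2} + y = - \frac{125}{2} + y$)
$t + F{\left(680 \right)} = -192108 + \left(- \frac{125}{2} + 680\right) = -192108 + \frac{1235}{2} = - \frac{382981}{2}$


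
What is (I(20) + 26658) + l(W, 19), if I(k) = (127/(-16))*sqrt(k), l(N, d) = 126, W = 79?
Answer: 26784 - 127*sqrt(5)/8 ≈ 26749.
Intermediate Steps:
I(k) = -127*sqrt(k)/16 (I(k) = (127*(-1/16))*sqrt(k) = -127*sqrt(k)/16)
(I(20) + 26658) + l(W, 19) = (-127*sqrt(5)/8 + 26658) + 126 = (26658 - 127*sqrt(5)/8) + 126 = 26784 - 127*sqrt(5)/8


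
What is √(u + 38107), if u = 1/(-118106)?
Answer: √531555580764146/118106 ≈ 195.21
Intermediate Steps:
u = -1/118106 ≈ -8.4670e-6
√(u + 38107) = √(-1/118106 + 38107) = √(4500665341/118106) = √531555580764146/118106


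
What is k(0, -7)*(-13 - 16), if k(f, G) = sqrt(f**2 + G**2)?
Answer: -203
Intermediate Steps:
k(f, G) = sqrt(G**2 + f**2)
k(0, -7)*(-13 - 16) = sqrt((-7)**2 + 0**2)*(-13 - 16) = sqrt(49 + 0)*(-29) = sqrt(49)*(-29) = 7*(-29) = -203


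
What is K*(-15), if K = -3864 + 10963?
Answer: -106485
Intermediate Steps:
K = 7099
K*(-15) = 7099*(-15) = -106485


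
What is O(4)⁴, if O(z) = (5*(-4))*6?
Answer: 207360000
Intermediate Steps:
O(z) = -120 (O(z) = -20*6 = -120)
O(4)⁴ = (-120)⁴ = 207360000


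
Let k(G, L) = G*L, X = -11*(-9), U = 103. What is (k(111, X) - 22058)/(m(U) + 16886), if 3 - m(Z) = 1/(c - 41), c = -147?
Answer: -2080972/3175133 ≈ -0.65540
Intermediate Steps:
X = 99
m(Z) = 565/188 (m(Z) = 3 - 1/(-147 - 41) = 3 - 1/(-188) = 3 - 1*(-1/188) = 3 + 1/188 = 565/188)
(k(111, X) - 22058)/(m(U) + 16886) = (111*99 - 22058)/(565/188 + 16886) = (10989 - 22058)/(3175133/188) = -11069*188/3175133 = -2080972/3175133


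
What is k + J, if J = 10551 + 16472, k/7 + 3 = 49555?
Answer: 373887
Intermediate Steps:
k = 346864 (k = -21 + 7*49555 = -21 + 346885 = 346864)
J = 27023
k + J = 346864 + 27023 = 373887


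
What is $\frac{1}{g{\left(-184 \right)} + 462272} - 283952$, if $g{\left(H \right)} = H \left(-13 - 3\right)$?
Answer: $- \frac{132099013631}{465216} \approx -2.8395 \cdot 10^{5}$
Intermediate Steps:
$g{\left(H \right)} = - 16 H$ ($g{\left(H \right)} = H \left(-16\right) = - 16 H$)
$\frac{1}{g{\left(-184 \right)} + 462272} - 283952 = \frac{1}{\left(-16\right) \left(-184\right) + 462272} - 283952 = \frac{1}{2944 + 462272} - 283952 = \frac{1}{465216} - 283952 = - \frac{132099013631}{465216}$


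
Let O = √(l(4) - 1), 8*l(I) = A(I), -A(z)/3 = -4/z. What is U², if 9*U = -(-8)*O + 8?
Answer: 8/27 + 32*I*√10/81 ≈ 0.2963 + 1.2493*I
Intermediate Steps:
A(z) = 12/z (A(z) = -(-12)/z = 12/z)
l(I) = 3/(2*I) (l(I) = (12/I)/8 = 3/(2*I))
O = I*√10/4 (O = √((3/2)/4 - 1) = √((3/2)*(¼) - 1) = √(3/8 - 1) = √(-5/8) = I*√10/4 ≈ 0.79057*I)
U = 8/9 + 2*I*√10/9 (U = (-(-8)*I*√10/4 + 8)/9 = (-(-2)*I*√10 + 8)/9 = (2*I*√10 + 8)/9 = (8 + 2*I*√10)/9 = 8/9 + 2*I*√10/9 ≈ 0.88889 + 0.70273*I)
U² = (8/9 + 2*I*√10/9)²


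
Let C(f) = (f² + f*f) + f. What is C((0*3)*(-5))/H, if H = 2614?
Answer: 0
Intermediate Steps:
C(f) = f + 2*f² (C(f) = (f² + f²) + f = 2*f² + f = f + 2*f²)
C((0*3)*(-5))/H = (((0*3)*(-5))*(1 + 2*((0*3)*(-5))))/2614 = ((0*(-5))*(1 + 2*(0*(-5))))*(1/2614) = (0*(1 + 2*0))*(1/2614) = (0*(1 + 0))*(1/2614) = (0*1)*(1/2614) = 0*(1/2614) = 0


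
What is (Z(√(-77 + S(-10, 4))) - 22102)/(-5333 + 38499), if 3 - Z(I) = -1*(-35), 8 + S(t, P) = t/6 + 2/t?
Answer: -1581/2369 ≈ -0.66737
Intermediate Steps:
S(t, P) = -8 + 2/t + t/6 (S(t, P) = -8 + (t/6 + 2/t) = -8 + (2/t + t/6) = -8 + 2/t + t/6)
Z(I) = -32 (Z(I) = 3 - (-1)*(-35) = 3 - 1*35 = 3 - 35 = -32)
(Z(√(-77 + S(-10, 4))) - 22102)/(-5333 + 38499) = (-32 - 22102)/(-5333 + 38499) = -22134/33166 = -22134*1/33166 = -1581/2369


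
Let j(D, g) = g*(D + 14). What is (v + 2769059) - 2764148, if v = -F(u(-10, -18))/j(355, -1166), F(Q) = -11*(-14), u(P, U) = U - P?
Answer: 96044434/19557 ≈ 4911.0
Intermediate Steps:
F(Q) = 154
j(D, g) = g*(14 + D)
v = 7/19557 (v = -154/((-1166*(14 + 355))) = -154/((-1166*369)) = -154/(-430254) = -154*(-1)/430254 = -1*(-7/19557) = 7/19557 ≈ 0.00035793)
(v + 2769059) - 2764148 = (7/19557 + 2769059) - 2764148 = 54154486870/19557 - 2764148 = 96044434/19557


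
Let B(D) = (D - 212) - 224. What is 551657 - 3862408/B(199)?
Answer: 134605117/237 ≈ 5.6795e+5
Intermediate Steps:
B(D) = -436 + D (B(D) = (-212 + D) - 224 = -436 + D)
551657 - 3862408/B(199) = 551657 - 3862408/(-436 + 199) = 551657 - 3862408/(-237) = 551657 - 3862408*(-1/237) = 551657 + 3862408/237 = 134605117/237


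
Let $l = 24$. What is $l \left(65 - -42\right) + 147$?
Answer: $2715$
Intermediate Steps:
$l \left(65 - -42\right) + 147 = 24 \left(65 - -42\right) + 147 = 24 \left(65 + 42\right) + 147 = 24 \cdot 107 + 147 = 2568 + 147 = 2715$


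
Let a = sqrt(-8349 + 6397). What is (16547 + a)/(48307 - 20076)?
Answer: 16547/28231 + 4*I*sqrt(122)/28231 ≈ 0.58613 + 0.001565*I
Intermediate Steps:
a = 4*I*sqrt(122) (a = sqrt(-1952) = 4*I*sqrt(122) ≈ 44.181*I)
(16547 + a)/(48307 - 20076) = (16547 + 4*I*sqrt(122))/(48307 - 20076) = (16547 + 4*I*sqrt(122))/28231 = (16547 + 4*I*sqrt(122))*(1/28231) = 16547/28231 + 4*I*sqrt(122)/28231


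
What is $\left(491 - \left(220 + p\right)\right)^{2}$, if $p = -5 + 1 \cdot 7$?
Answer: $72361$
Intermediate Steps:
$p = 2$ ($p = -5 + 7 = 2$)
$\left(491 - \left(220 + p\right)\right)^{2} = \left(491 - 222\right)^{2} = 269^{2} = 72361$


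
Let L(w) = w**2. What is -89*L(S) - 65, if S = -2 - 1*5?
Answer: -4426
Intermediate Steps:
S = -7 (S = -2 - 5 = -7)
-89*L(S) - 65 = -89*(-7)**2 - 65 = -89*49 - 65 = -4361 - 65 = -4426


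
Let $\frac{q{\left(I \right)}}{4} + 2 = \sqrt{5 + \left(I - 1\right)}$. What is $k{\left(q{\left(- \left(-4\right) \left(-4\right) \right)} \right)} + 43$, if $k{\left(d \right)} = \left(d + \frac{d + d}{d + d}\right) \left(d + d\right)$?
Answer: $-229 - 240 i \sqrt{3} \approx -229.0 - 415.69 i$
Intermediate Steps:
$q{\left(I \right)} = -8 + 4 \sqrt{4 + I}$ ($q{\left(I \right)} = -8 + 4 \sqrt{5 + \left(I - 1\right)} = -8 + 4 \sqrt{5 + \left(-1 + I\right)} = -8 + 4 \sqrt{4 + I}$)
$k{\left(d \right)} = 2 d \left(1 + d\right)$ ($k{\left(d \right)} = \left(d + \frac{2 d}{2 d}\right) 2 d = \left(d + 2 d \frac{1}{2 d}\right) 2 d = \left(d + 1\right) 2 d = \left(1 + d\right) 2 d = 2 d \left(1 + d\right)$)
$k{\left(q{\left(- \left(-4\right) \left(-4\right) \right)} \right)} + 43 = 2 \left(-8 + 4 \sqrt{4 - \left(-4\right) \left(-4\right)}\right) \left(1 - \left(8 - 4 \sqrt{4 - \left(-4\right) \left(-4\right)}\right)\right) + 43 = 2 \left(-8 + 4 \sqrt{4 - 16}\right) \left(1 - \left(8 - 4 \sqrt{4 - 16}\right)\right) + 43 = 2 \left(-8 + 4 \sqrt{-12}\right) \left(1 - \left(8 - 4 \sqrt{-12}\right)\right) + 43 = 2 \left(-8 + 4 \cdot 2 i \sqrt{3}\right) \left(1 - \left(8 - 4 \cdot 2 i \sqrt{3}\right)\right) + 43 = 2 \left(-8 + 8 i \sqrt{3}\right) \left(1 - \left(8 - 8 i \sqrt{3}\right)\right) + 43 = 2 \left(-8 + 8 i \sqrt{3}\right) \left(-7 + 8 i \sqrt{3}\right) + 43 = 43 + 2 \left(-8 + 8 i \sqrt{3}\right) \left(-7 + 8 i \sqrt{3}\right)$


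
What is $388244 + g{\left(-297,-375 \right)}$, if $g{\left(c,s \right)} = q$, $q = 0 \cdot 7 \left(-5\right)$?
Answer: $388244$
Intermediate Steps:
$q = 0$ ($q = 0 \left(-5\right) = 0$)
$g{\left(c,s \right)} = 0$
$388244 + g{\left(-297,-375 \right)} = 388244 + 0 = 388244$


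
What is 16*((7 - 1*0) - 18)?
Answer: -176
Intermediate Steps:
16*((7 - 1*0) - 18) = 16*((7 + 0) - 18) = 16*(7 - 18) = 16*(-11) = -176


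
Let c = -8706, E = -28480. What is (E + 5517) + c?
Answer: -31669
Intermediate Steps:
(E + 5517) + c = (-28480 + 5517) - 8706 = -22963 - 8706 = -31669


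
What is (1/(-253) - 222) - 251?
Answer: -119670/253 ≈ -473.00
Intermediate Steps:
(1/(-253) - 222) - 251 = (-1/253 - 222) - 251 = -56167/253 - 251 = -119670/253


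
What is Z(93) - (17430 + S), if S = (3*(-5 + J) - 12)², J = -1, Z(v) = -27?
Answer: -18357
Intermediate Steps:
S = 900 (S = (3*(-5 - 1) - 12)² = (3*(-6) - 12)² = (-18 - 12)² = (-30)² = 900)
Z(93) - (17430 + S) = -27 - (17430 + 900) = -27 - 1*18330 = -27 - 18330 = -18357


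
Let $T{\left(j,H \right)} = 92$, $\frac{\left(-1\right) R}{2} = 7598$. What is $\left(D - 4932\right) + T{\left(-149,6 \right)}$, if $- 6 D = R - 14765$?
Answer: $\frac{307}{2} \approx 153.5$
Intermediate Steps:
$R = -15196$ ($R = \left(-2\right) 7598 = -15196$)
$D = \frac{9987}{2}$ ($D = - \frac{-15196 - 14765}{6} = \left(- \frac{1}{6}\right) \left(-29961\right) = \frac{9987}{2} \approx 4993.5$)
$\left(D - 4932\right) + T{\left(-149,6 \right)} = \left(\frac{9987}{2} - 4932\right) + 92 = \frac{123}{2} + 92 = \frac{307}{2}$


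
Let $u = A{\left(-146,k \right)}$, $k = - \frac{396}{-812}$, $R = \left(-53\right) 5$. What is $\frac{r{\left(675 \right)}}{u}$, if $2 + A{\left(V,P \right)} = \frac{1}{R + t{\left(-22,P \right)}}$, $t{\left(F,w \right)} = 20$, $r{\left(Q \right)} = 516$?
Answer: $- \frac{126420}{491} \approx -257.47$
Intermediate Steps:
$R = -265$
$k = \frac{99}{203}$ ($k = \left(-396\right) \left(- \frac{1}{812}\right) = \frac{99}{203} \approx 0.48768$)
$A{\left(V,P \right)} = - \frac{491}{245}$ ($A{\left(V,P \right)} = -2 + \frac{1}{-265 + 20} = -2 + \frac{1}{-245} = -2 - \frac{1}{245} = - \frac{491}{245}$)
$u = - \frac{491}{245} \approx -2.0041$
$\frac{r{\left(675 \right)}}{u} = \frac{516}{- \frac{491}{245}} = 516 \left(- \frac{245}{491}\right) = - \frac{126420}{491}$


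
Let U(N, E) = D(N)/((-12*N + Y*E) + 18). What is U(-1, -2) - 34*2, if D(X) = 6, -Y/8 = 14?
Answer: -8633/127 ≈ -67.976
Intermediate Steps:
Y = -112 (Y = -8*14 = -112)
U(N, E) = 6/(18 - 112*E - 12*N) (U(N, E) = 6/((-12*N - 112*E) + 18) = 6/((-112*E - 12*N) + 18) = 6/(18 - 112*E - 12*N))
U(-1, -2) - 34*2 = 3/(9 - 56*(-2) - 6*(-1)) - 34*2 = 3/(9 + 112 + 6) - 1*68 = 3/127 - 68 = -8633/127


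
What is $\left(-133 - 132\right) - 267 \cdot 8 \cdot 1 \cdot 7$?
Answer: $-15217$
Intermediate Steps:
$\left(-133 - 132\right) - 267 \cdot 8 \cdot 1 \cdot 7 = \left(-133 - 132\right) - 267 \cdot 8 \cdot 7 = -265 - 14952 = -15217$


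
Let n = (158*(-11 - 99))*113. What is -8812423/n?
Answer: 8812423/1963940 ≈ 4.4871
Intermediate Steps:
n = -1963940 (n = (158*(-110))*113 = -17380*113 = -1963940)
-8812423/n = -8812423/(-1963940) = -8812423*(-1/1963940) = 8812423/1963940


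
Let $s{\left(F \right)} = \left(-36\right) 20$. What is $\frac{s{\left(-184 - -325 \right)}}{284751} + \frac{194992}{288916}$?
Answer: $\frac{1536559652}{2285253331} \approx 0.67238$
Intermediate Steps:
$s{\left(F \right)} = -720$
$\frac{s{\left(-184 - -325 \right)}}{284751} + \frac{194992}{288916} = - \frac{720}{284751} + \frac{194992}{288916} = \left(-720\right) \frac{1}{284751} + 194992 \cdot \frac{1}{288916} = - \frac{80}{31639} + \frac{48748}{72229} = \frac{1536559652}{2285253331}$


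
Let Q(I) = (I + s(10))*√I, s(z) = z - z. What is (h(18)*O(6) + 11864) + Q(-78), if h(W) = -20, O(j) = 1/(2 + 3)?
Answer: 11860 - 78*I*√78 ≈ 11860.0 - 688.88*I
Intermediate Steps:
s(z) = 0
O(j) = ⅕ (O(j) = 1/5 = ⅕)
Q(I) = I^(3/2) (Q(I) = (I + 0)*√I = I*√I = I^(3/2))
(h(18)*O(6) + 11864) + Q(-78) = (-20*⅕ + 11864) + (-78)^(3/2) = (-4 + 11864) - 78*I*√78 = 11860 - 78*I*√78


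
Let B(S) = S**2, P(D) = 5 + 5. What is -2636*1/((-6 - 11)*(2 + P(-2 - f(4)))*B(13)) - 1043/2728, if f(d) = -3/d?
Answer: -7191865/23512632 ≈ -0.30587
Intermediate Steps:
P(D) = 10
-2636*1/((-6 - 11)*(2 + P(-2 - f(4)))*B(13)) - 1043/2728 = -2636*1/(169*(-6 - 11)*(2 + 10)) - 1043/2728 = -2636/(-17*12*169) - 1043*1/2728 = -2636/((-204*169)) - 1043/2728 = -2636/(-34476) - 1043/2728 = -2636*(-1/34476) - 1043/2728 = 659/8619 - 1043/2728 = -7191865/23512632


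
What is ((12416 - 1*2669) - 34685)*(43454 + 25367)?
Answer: -1716258098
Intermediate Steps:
((12416 - 1*2669) - 34685)*(43454 + 25367) = ((12416 - 2669) - 34685)*68821 = (9747 - 34685)*68821 = -24938*68821 = -1716258098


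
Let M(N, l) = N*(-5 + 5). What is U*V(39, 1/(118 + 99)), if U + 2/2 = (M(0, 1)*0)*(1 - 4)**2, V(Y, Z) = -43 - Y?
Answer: 82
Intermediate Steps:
M(N, l) = 0 (M(N, l) = N*0 = 0)
U = -1 (U = -1 + (0*0)*(1 - 4)**2 = -1 + 0*(-3)**2 = -1 + 0*9 = -1 + 0 = -1)
U*V(39, 1/(118 + 99)) = -(-43 - 1*39) = -(-43 - 39) = -1*(-82) = 82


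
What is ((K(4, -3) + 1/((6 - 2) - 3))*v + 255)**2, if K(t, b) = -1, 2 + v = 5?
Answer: 65025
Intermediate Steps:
v = 3 (v = -2 + 5 = 3)
((K(4, -3) + 1/((6 - 2) - 3))*v + 255)**2 = ((-1 + 1/((6 - 2) - 3))*3 + 255)**2 = ((-1 + 1/(4 - 3))*3 + 255)**2 = ((-1 + 1/1)*3 + 255)**2 = ((-1 + 1)*3 + 255)**2 = (0*3 + 255)**2 = (0 + 255)**2 = 255**2 = 65025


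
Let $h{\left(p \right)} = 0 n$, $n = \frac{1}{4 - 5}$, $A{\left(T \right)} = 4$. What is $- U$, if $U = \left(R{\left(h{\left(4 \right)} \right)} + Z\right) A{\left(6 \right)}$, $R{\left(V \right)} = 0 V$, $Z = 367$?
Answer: $-1468$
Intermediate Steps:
$n = -1$ ($n = \frac{1}{-1} = -1$)
$h{\left(p \right)} = 0$ ($h{\left(p \right)} = 0 \left(-1\right) = 0$)
$R{\left(V \right)} = 0$
$U = 1468$ ($U = \left(0 + 367\right) 4 = 367 \cdot 4 = 1468$)
$- U = \left(-1\right) 1468 = -1468$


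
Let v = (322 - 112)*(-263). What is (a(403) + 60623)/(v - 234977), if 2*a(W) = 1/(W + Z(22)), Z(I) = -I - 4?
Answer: -45709743/218816078 ≈ -0.20890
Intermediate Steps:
v = -55230 (v = 210*(-263) = -55230)
Z(I) = -4 - I
a(W) = 1/(2*(-26 + W)) (a(W) = 1/(2*(W + (-4 - 1*22))) = 1/(2*(W + (-4 - 22))) = 1/(2*(W - 26)) = 1/(2*(-26 + W)))
(a(403) + 60623)/(v - 234977) = (1/(2*(-26 + 403)) + 60623)/(-55230 - 234977) = ((½)/377 + 60623)/(-290207) = ((½)*(1/377) + 60623)*(-1/290207) = (1/754 + 60623)*(-1/290207) = (45709743/754)*(-1/290207) = -45709743/218816078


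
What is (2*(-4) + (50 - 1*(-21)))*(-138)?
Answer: -8694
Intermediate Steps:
(2*(-4) + (50 - 1*(-21)))*(-138) = (-8 + (50 + 21))*(-138) = (-8 + 71)*(-138) = 63*(-138) = -8694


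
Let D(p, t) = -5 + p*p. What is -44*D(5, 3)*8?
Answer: -7040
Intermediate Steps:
D(p, t) = -5 + p²
-44*D(5, 3)*8 = -44*(-5 + 5²)*8 = -44*(-5 + 25)*8 = -44*20*8 = -880*8 = -7040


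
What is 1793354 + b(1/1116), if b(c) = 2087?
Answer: 1795441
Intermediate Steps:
1793354 + b(1/1116) = 1793354 + 2087 = 1795441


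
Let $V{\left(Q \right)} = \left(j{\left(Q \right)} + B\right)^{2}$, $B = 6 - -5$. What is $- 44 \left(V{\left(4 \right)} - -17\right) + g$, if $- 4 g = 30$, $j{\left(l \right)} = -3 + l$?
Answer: $- \frac{14183}{2} \approx -7091.5$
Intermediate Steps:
$g = - \frac{15}{2}$ ($g = \left(- \frac{1}{4}\right) 30 = - \frac{15}{2} \approx -7.5$)
$B = 11$ ($B = 6 + 5 = 11$)
$V{\left(Q \right)} = \left(8 + Q\right)^{2}$ ($V{\left(Q \right)} = \left(\left(-3 + Q\right) + 11\right)^{2} = \left(8 + Q\right)^{2}$)
$- 44 \left(V{\left(4 \right)} - -17\right) + g = - 44 \left(\left(8 + 4\right)^{2} - -17\right) - \frac{15}{2} = - 44 \left(12^{2} + 17\right) - \frac{15}{2} = - 44 \left(144 + 17\right) - \frac{15}{2} = \left(-44\right) 161 - \frac{15}{2} = -7084 - \frac{15}{2} = - \frac{14183}{2}$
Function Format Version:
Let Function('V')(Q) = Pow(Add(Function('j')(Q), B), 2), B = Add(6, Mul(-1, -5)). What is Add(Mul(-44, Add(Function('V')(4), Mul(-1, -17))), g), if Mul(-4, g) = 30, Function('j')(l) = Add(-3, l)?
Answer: Rational(-14183, 2) ≈ -7091.5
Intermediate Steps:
g = Rational(-15, 2) (g = Mul(Rational(-1, 4), 30) = Rational(-15, 2) ≈ -7.5000)
B = 11 (B = Add(6, 5) = 11)
Function('V')(Q) = Pow(Add(8, Q), 2) (Function('V')(Q) = Pow(Add(Add(-3, Q), 11), 2) = Pow(Add(8, Q), 2))
Add(Mul(-44, Add(Function('V')(4), Mul(-1, -17))), g) = Add(Mul(-44, Add(Pow(Add(8, 4), 2), Mul(-1, -17))), Rational(-15, 2)) = Add(Mul(-44, Add(Pow(12, 2), 17)), Rational(-15, 2)) = Add(Mul(-44, Add(144, 17)), Rational(-15, 2)) = Add(Mul(-44, 161), Rational(-15, 2)) = Add(-7084, Rational(-15, 2)) = Rational(-14183, 2)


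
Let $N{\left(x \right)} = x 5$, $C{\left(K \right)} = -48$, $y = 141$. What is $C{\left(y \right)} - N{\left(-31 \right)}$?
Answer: $107$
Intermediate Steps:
$N{\left(x \right)} = 5 x$
$C{\left(y \right)} - N{\left(-31 \right)} = -48 - 5 \left(-31\right) = -48 - -155 = -48 + 155 = 107$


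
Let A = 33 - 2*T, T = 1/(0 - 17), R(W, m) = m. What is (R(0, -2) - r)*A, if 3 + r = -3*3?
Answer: 5630/17 ≈ 331.18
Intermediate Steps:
T = -1/17 (T = 1/(-17) = -1/17 ≈ -0.058824)
r = -12 (r = -3 - 3*3 = -3 - 9 = -12)
A = 563/17 (A = 33 - 2*(-1/17) = 33 + 2/17 = 563/17 ≈ 33.118)
(R(0, -2) - r)*A = (-2 - 1*(-12))*(563/17) = (-2 + 12)*(563/17) = 10*(563/17) = 5630/17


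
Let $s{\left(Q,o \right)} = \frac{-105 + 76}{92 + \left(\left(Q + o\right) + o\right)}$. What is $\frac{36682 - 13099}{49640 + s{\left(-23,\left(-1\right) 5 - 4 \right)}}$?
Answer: $\frac{1202733}{2531611} \approx 0.47509$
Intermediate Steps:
$s{\left(Q,o \right)} = - \frac{29}{92 + Q + 2 o}$ ($s{\left(Q,o \right)} = - \frac{29}{92 + \left(Q + 2 o\right)} = - \frac{29}{92 + Q + 2 o}$)
$\frac{36682 - 13099}{49640 + s{\left(-23,\left(-1\right) 5 - 4 \right)}} = \frac{36682 - 13099}{49640 - \frac{29}{92 - 23 + 2 \left(\left(-1\right) 5 - 4\right)}} = \frac{23583}{49640 - \frac{29}{92 - 23 + 2 \left(-5 - 4\right)}} = \frac{23583}{49640 - \frac{29}{92 - 23 + 2 \left(-9\right)}} = \frac{23583}{49640 - \frac{29}{92 - 23 - 18}} = \frac{23583}{49640 - \frac{29}{51}} = \frac{23583}{\frac{2531611}{51}} = 23583 \cdot \frac{51}{2531611} = \frac{1202733}{2531611}$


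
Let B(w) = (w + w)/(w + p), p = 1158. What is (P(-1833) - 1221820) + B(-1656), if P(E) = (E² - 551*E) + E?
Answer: 261136729/83 ≈ 3.1462e+6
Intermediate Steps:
B(w) = 2*w/(1158 + w) (B(w) = (w + w)/(w + 1158) = (2*w)/(1158 + w) = 2*w/(1158 + w))
P(E) = E² - 550*E
(P(-1833) - 1221820) + B(-1656) = (-1833*(-550 - 1833) - 1221820) + 2*(-1656)/(1158 - 1656) = (-1833*(-2383) - 1221820) + 2*(-1656)/(-498) = (4368039 - 1221820) + 2*(-1656)*(-1/498) = 3146219 + 552/83 = 261136729/83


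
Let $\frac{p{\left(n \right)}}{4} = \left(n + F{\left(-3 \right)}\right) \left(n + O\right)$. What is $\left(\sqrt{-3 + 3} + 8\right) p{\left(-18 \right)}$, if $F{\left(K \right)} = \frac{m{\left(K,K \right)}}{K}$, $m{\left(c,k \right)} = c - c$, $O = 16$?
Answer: $1152$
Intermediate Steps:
$m{\left(c,k \right)} = 0$
$F{\left(K \right)} = 0$ ($F{\left(K \right)} = \frac{0}{K} = 0$)
$p{\left(n \right)} = 4 n \left(16 + n\right)$ ($p{\left(n \right)} = 4 \left(n + 0\right) \left(n + 16\right) = 4 n \left(16 + n\right)$)
$\left(\sqrt{-3 + 3} + 8\right) p{\left(-18 \right)} = \left(\sqrt{-3 + 3} + 8\right) 4 \left(-18\right) \left(16 - 18\right) = \left(\sqrt{0} + 8\right) 4 \left(-18\right) \left(-2\right) = \left(0 + 8\right) 144 = 8 \cdot 144 = 1152$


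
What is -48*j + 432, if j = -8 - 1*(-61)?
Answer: -2112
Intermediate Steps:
j = 53 (j = -8 + 61 = 53)
-48*j + 432 = -48*53 + 432 = -2544 + 432 = -2112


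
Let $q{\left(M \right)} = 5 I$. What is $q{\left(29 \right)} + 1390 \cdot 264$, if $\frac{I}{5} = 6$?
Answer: $367110$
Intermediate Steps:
$I = 30$ ($I = 5 \cdot 6 = 30$)
$q{\left(M \right)} = 150$ ($q{\left(M \right)} = 5 \cdot 30 = 150$)
$q{\left(29 \right)} + 1390 \cdot 264 = 150 + 1390 \cdot 264 = 150 + 366960 = 367110$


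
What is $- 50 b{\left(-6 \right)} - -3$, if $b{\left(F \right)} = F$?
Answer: $303$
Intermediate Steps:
$- 50 b{\left(-6 \right)} - -3 = \left(-50\right) \left(-6\right) - -3 = 300 + \left(-18 + 21\right) = 300 + 3 = 303$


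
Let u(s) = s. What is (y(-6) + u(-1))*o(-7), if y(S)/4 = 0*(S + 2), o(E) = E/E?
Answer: -1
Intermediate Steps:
o(E) = 1
y(S) = 0 (y(S) = 4*(0*(S + 2)) = 4*(0*(2 + S)) = 4*0 = 0)
(y(-6) + u(-1))*o(-7) = (0 - 1)*1 = -1*1 = -1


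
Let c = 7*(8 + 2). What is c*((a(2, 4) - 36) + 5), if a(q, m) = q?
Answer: -2030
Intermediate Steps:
c = 70 (c = 7*10 = 70)
c*((a(2, 4) - 36) + 5) = 70*((2 - 36) + 5) = 70*(-34 + 5) = 70*(-29) = -2030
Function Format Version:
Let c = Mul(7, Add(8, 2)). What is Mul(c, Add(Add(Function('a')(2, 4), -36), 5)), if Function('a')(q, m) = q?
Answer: -2030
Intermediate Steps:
c = 70 (c = Mul(7, 10) = 70)
Mul(c, Add(Add(Function('a')(2, 4), -36), 5)) = Mul(70, Add(Add(2, -36), 5)) = Mul(70, Add(-34, 5)) = Mul(70, -29) = -2030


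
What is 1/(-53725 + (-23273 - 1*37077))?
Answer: -1/114075 ≈ -8.7662e-6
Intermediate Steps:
1/(-53725 + (-23273 - 1*37077)) = 1/(-53725 + (-23273 - 37077)) = 1/(-53725 - 60350) = 1/(-114075) = -1/114075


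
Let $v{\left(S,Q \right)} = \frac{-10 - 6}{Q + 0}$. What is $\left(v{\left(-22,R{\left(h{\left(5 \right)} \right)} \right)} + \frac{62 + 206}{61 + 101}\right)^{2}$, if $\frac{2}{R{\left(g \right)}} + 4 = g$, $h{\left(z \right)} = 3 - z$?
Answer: $\frac{16176484}{6561} \approx 2465.6$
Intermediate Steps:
$R{\left(g \right)} = \frac{2}{-4 + g}$
$v{\left(S,Q \right)} = - \frac{16}{Q}$
$\left(v{\left(-22,R{\left(h{\left(5 \right)} \right)} \right)} + \frac{62 + 206}{61 + 101}\right)^{2} = \left(- \frac{16}{2 \frac{1}{-4 + \left(3 - 5\right)}} + \frac{62 + 206}{61 + 101}\right)^{2} = \left(- \frac{16}{2 \frac{1}{-4 + \left(3 - 5\right)}} + \frac{268}{162}\right)^{2} = \left(- \frac{16}{2 \frac{1}{-4 - 2}} + 268 \cdot \frac{1}{162}\right)^{2} = \left(- \frac{16}{2 \frac{1}{-6}} + \frac{134}{81}\right)^{2} = \left(- \frac{16}{2 \left(- \frac{1}{6}\right)} + \frac{134}{81}\right)^{2} = \left(- \frac{16}{- \frac{1}{3}} + \frac{134}{81}\right)^{2} = \left(\left(-16\right) \left(-3\right) + \frac{134}{81}\right)^{2} = \left(48 + \frac{134}{81}\right)^{2} = \left(\frac{4022}{81}\right)^{2} = \frac{16176484}{6561}$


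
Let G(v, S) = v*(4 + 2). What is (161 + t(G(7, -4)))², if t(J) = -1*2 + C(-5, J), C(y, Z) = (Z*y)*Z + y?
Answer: 75099556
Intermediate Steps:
G(v, S) = 6*v (G(v, S) = v*6 = 6*v)
C(y, Z) = y + y*Z² (C(y, Z) = y*Z² + y = y + y*Z²)
t(J) = -7 - 5*J² (t(J) = -1*2 - 5*(1 + J²) = -2 + (-5 - 5*J²) = -7 - 5*J²)
(161 + t(G(7, -4)))² = (161 + (-7 - 5*(6*7)²))² = (161 + (-7 - 5*42²))² = (161 + (-7 - 5*1764))² = (161 + (-7 - 8820))² = (161 - 8827)² = (-8666)² = 75099556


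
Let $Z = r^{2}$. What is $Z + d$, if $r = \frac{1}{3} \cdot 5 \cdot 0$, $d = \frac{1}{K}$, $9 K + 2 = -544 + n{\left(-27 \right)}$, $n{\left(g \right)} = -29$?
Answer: $- \frac{9}{575} \approx -0.015652$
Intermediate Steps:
$K = - \frac{575}{9}$ ($K = - \frac{2}{9} + \frac{-544 - 29}{9} = - \frac{2}{9} + \frac{1}{9} \left(-573\right) = - \frac{2}{9} - \frac{191}{3} = - \frac{575}{9} \approx -63.889$)
$d = - \frac{9}{575}$ ($d = \frac{1}{- \frac{575}{9}} = - \frac{9}{575} \approx -0.015652$)
$r = 0$ ($r = \frac{1}{3} \cdot 5 \cdot 0 = \frac{5}{3} \cdot 0 = 0$)
$Z = 0$ ($Z = 0^{2} = 0$)
$Z + d = 0 - \frac{9}{575} = - \frac{9}{575}$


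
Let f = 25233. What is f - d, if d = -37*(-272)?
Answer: 15169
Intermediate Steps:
d = 10064
f - d = 25233 - 1*10064 = 25233 - 10064 = 15169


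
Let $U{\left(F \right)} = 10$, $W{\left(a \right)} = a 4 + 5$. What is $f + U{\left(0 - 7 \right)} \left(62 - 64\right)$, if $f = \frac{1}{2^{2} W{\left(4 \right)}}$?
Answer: $- \frac{1679}{84} \approx -19.988$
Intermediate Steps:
$W{\left(a \right)} = 5 + 4 a$ ($W{\left(a \right)} = 4 a + 5 = 5 + 4 a$)
$f = \frac{1}{84}$ ($f = \frac{1}{2^{2} \left(5 + 4 \cdot 4\right)} = \frac{1}{4 \left(5 + 16\right)} = \frac{1}{4 \cdot 21} = \frac{1}{84} \approx 0.011905$)
$f + U{\left(0 - 7 \right)} \left(62 - 64\right) = \frac{1}{84} + 10 \left(62 - 64\right) = \frac{1}{84} + 10 \left(-2\right) = \frac{1}{84} - 20 = - \frac{1679}{84}$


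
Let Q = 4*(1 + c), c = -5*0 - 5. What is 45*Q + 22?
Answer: -698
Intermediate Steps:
c = -5 (c = 0 - 5 = -5)
Q = -16 (Q = 4*(1 - 5) = 4*(-4) = -16)
45*Q + 22 = 45*(-16) + 22 = -720 + 22 = -698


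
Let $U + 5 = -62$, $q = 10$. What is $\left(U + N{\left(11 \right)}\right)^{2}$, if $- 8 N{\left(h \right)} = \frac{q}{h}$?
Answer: $\frac{8720209}{1936} \approx 4504.2$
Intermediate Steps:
$U = -67$ ($U = -5 - 62 = -67$)
$N{\left(h \right)} = - \frac{5}{4 h}$ ($N{\left(h \right)} = - \frac{10 \frac{1}{h}}{8} = - \frac{5}{4 h}$)
$\left(U + N{\left(11 \right)}\right)^{2} = \left(-67 - \frac{5}{4 \cdot 11}\right)^{2} = \left(-67 - \frac{5}{44}\right)^{2} = \left(- \frac{2953}{44}\right)^{2} = \frac{8720209}{1936}$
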